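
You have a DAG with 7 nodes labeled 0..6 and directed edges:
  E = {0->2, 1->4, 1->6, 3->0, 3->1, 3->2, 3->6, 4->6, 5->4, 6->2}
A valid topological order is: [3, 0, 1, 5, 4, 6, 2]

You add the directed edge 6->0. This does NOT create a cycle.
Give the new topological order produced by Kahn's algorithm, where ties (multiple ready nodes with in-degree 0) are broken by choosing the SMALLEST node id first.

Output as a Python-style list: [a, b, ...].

Answer: [3, 1, 5, 4, 6, 0, 2]

Derivation:
Old toposort: [3, 0, 1, 5, 4, 6, 2]
Added edge: 6->0
Position of 6 (5) > position of 0 (1). Must reorder: 6 must now come before 0.
Run Kahn's algorithm (break ties by smallest node id):
  initial in-degrees: [2, 1, 3, 0, 2, 0, 3]
  ready (indeg=0): [3, 5]
  pop 3: indeg[0]->1; indeg[1]->0; indeg[2]->2; indeg[6]->2 | ready=[1, 5] | order so far=[3]
  pop 1: indeg[4]->1; indeg[6]->1 | ready=[5] | order so far=[3, 1]
  pop 5: indeg[4]->0 | ready=[4] | order so far=[3, 1, 5]
  pop 4: indeg[6]->0 | ready=[6] | order so far=[3, 1, 5, 4]
  pop 6: indeg[0]->0; indeg[2]->1 | ready=[0] | order so far=[3, 1, 5, 4, 6]
  pop 0: indeg[2]->0 | ready=[2] | order so far=[3, 1, 5, 4, 6, 0]
  pop 2: no out-edges | ready=[] | order so far=[3, 1, 5, 4, 6, 0, 2]
  Result: [3, 1, 5, 4, 6, 0, 2]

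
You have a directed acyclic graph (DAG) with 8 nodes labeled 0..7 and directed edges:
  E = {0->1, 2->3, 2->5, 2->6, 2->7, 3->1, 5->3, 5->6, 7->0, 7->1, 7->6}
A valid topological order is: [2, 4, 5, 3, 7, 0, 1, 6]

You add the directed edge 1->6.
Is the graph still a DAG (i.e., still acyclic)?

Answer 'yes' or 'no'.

Answer: yes

Derivation:
Given toposort: [2, 4, 5, 3, 7, 0, 1, 6]
Position of 1: index 6; position of 6: index 7
New edge 1->6: forward
Forward edge: respects the existing order. Still a DAG, same toposort still valid.
Still a DAG? yes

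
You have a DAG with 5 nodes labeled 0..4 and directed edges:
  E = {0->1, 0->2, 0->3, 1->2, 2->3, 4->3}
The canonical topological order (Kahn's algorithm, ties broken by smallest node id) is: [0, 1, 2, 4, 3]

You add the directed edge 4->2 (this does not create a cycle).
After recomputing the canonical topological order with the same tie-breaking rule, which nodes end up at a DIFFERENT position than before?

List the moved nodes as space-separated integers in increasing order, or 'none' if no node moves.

Answer: 2 4

Derivation:
Old toposort: [0, 1, 2, 4, 3]
Added edge 4->2
Recompute Kahn (smallest-id tiebreak):
  initial in-degrees: [0, 1, 3, 3, 0]
  ready (indeg=0): [0, 4]
  pop 0: indeg[1]->0; indeg[2]->2; indeg[3]->2 | ready=[1, 4] | order so far=[0]
  pop 1: indeg[2]->1 | ready=[4] | order so far=[0, 1]
  pop 4: indeg[2]->0; indeg[3]->1 | ready=[2] | order so far=[0, 1, 4]
  pop 2: indeg[3]->0 | ready=[3] | order so far=[0, 1, 4, 2]
  pop 3: no out-edges | ready=[] | order so far=[0, 1, 4, 2, 3]
New canonical toposort: [0, 1, 4, 2, 3]
Compare positions:
  Node 0: index 0 -> 0 (same)
  Node 1: index 1 -> 1 (same)
  Node 2: index 2 -> 3 (moved)
  Node 3: index 4 -> 4 (same)
  Node 4: index 3 -> 2 (moved)
Nodes that changed position: 2 4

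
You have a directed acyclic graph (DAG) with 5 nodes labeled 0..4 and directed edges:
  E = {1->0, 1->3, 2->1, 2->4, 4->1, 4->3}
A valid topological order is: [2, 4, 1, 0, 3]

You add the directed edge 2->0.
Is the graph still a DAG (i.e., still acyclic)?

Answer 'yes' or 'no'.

Given toposort: [2, 4, 1, 0, 3]
Position of 2: index 0; position of 0: index 3
New edge 2->0: forward
Forward edge: respects the existing order. Still a DAG, same toposort still valid.
Still a DAG? yes

Answer: yes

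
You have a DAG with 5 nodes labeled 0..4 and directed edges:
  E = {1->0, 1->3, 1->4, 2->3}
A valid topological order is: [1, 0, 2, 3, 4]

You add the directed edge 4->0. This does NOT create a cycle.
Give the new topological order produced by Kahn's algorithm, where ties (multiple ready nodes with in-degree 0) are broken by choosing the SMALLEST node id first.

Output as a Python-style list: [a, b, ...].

Old toposort: [1, 0, 2, 3, 4]
Added edge: 4->0
Position of 4 (4) > position of 0 (1). Must reorder: 4 must now come before 0.
Run Kahn's algorithm (break ties by smallest node id):
  initial in-degrees: [2, 0, 0, 2, 1]
  ready (indeg=0): [1, 2]
  pop 1: indeg[0]->1; indeg[3]->1; indeg[4]->0 | ready=[2, 4] | order so far=[1]
  pop 2: indeg[3]->0 | ready=[3, 4] | order so far=[1, 2]
  pop 3: no out-edges | ready=[4] | order so far=[1, 2, 3]
  pop 4: indeg[0]->0 | ready=[0] | order so far=[1, 2, 3, 4]
  pop 0: no out-edges | ready=[] | order so far=[1, 2, 3, 4, 0]
  Result: [1, 2, 3, 4, 0]

Answer: [1, 2, 3, 4, 0]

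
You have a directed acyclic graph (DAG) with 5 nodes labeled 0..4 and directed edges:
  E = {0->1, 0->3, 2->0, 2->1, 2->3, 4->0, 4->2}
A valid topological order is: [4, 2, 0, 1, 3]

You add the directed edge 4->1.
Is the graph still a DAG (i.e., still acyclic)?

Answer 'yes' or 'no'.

Given toposort: [4, 2, 0, 1, 3]
Position of 4: index 0; position of 1: index 3
New edge 4->1: forward
Forward edge: respects the existing order. Still a DAG, same toposort still valid.
Still a DAG? yes

Answer: yes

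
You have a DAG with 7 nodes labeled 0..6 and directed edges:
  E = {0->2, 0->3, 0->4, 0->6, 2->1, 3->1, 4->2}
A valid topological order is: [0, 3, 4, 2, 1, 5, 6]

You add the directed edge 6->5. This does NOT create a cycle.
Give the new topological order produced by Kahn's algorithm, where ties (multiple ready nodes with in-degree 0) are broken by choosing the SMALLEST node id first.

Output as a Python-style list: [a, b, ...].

Old toposort: [0, 3, 4, 2, 1, 5, 6]
Added edge: 6->5
Position of 6 (6) > position of 5 (5). Must reorder: 6 must now come before 5.
Run Kahn's algorithm (break ties by smallest node id):
  initial in-degrees: [0, 2, 2, 1, 1, 1, 1]
  ready (indeg=0): [0]
  pop 0: indeg[2]->1; indeg[3]->0; indeg[4]->0; indeg[6]->0 | ready=[3, 4, 6] | order so far=[0]
  pop 3: indeg[1]->1 | ready=[4, 6] | order so far=[0, 3]
  pop 4: indeg[2]->0 | ready=[2, 6] | order so far=[0, 3, 4]
  pop 2: indeg[1]->0 | ready=[1, 6] | order so far=[0, 3, 4, 2]
  pop 1: no out-edges | ready=[6] | order so far=[0, 3, 4, 2, 1]
  pop 6: indeg[5]->0 | ready=[5] | order so far=[0, 3, 4, 2, 1, 6]
  pop 5: no out-edges | ready=[] | order so far=[0, 3, 4, 2, 1, 6, 5]
  Result: [0, 3, 4, 2, 1, 6, 5]

Answer: [0, 3, 4, 2, 1, 6, 5]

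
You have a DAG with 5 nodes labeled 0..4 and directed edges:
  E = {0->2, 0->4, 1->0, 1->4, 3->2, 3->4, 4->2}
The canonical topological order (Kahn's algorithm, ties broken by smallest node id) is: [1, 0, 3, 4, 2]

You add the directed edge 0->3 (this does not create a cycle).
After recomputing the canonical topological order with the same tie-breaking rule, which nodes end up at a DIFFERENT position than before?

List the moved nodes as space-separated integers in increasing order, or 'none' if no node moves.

Old toposort: [1, 0, 3, 4, 2]
Added edge 0->3
Recompute Kahn (smallest-id tiebreak):
  initial in-degrees: [1, 0, 3, 1, 3]
  ready (indeg=0): [1]
  pop 1: indeg[0]->0; indeg[4]->2 | ready=[0] | order so far=[1]
  pop 0: indeg[2]->2; indeg[3]->0; indeg[4]->1 | ready=[3] | order so far=[1, 0]
  pop 3: indeg[2]->1; indeg[4]->0 | ready=[4] | order so far=[1, 0, 3]
  pop 4: indeg[2]->0 | ready=[2] | order so far=[1, 0, 3, 4]
  pop 2: no out-edges | ready=[] | order so far=[1, 0, 3, 4, 2]
New canonical toposort: [1, 0, 3, 4, 2]
Compare positions:
  Node 0: index 1 -> 1 (same)
  Node 1: index 0 -> 0 (same)
  Node 2: index 4 -> 4 (same)
  Node 3: index 2 -> 2 (same)
  Node 4: index 3 -> 3 (same)
Nodes that changed position: none

Answer: none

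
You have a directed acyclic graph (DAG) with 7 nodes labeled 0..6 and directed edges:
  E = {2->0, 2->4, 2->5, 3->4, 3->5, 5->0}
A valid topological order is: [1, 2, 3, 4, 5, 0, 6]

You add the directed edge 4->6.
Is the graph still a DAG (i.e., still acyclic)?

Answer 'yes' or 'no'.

Answer: yes

Derivation:
Given toposort: [1, 2, 3, 4, 5, 0, 6]
Position of 4: index 3; position of 6: index 6
New edge 4->6: forward
Forward edge: respects the existing order. Still a DAG, same toposort still valid.
Still a DAG? yes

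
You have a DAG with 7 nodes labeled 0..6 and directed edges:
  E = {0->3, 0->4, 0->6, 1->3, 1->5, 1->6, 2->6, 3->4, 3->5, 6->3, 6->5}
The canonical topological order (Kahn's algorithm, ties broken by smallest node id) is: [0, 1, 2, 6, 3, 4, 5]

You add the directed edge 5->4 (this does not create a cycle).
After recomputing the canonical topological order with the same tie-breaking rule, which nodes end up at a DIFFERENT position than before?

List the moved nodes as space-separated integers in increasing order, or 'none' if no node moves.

Answer: 4 5

Derivation:
Old toposort: [0, 1, 2, 6, 3, 4, 5]
Added edge 5->4
Recompute Kahn (smallest-id tiebreak):
  initial in-degrees: [0, 0, 0, 3, 3, 3, 3]
  ready (indeg=0): [0, 1, 2]
  pop 0: indeg[3]->2; indeg[4]->2; indeg[6]->2 | ready=[1, 2] | order so far=[0]
  pop 1: indeg[3]->1; indeg[5]->2; indeg[6]->1 | ready=[2] | order so far=[0, 1]
  pop 2: indeg[6]->0 | ready=[6] | order so far=[0, 1, 2]
  pop 6: indeg[3]->0; indeg[5]->1 | ready=[3] | order so far=[0, 1, 2, 6]
  pop 3: indeg[4]->1; indeg[5]->0 | ready=[5] | order so far=[0, 1, 2, 6, 3]
  pop 5: indeg[4]->0 | ready=[4] | order so far=[0, 1, 2, 6, 3, 5]
  pop 4: no out-edges | ready=[] | order so far=[0, 1, 2, 6, 3, 5, 4]
New canonical toposort: [0, 1, 2, 6, 3, 5, 4]
Compare positions:
  Node 0: index 0 -> 0 (same)
  Node 1: index 1 -> 1 (same)
  Node 2: index 2 -> 2 (same)
  Node 3: index 4 -> 4 (same)
  Node 4: index 5 -> 6 (moved)
  Node 5: index 6 -> 5 (moved)
  Node 6: index 3 -> 3 (same)
Nodes that changed position: 4 5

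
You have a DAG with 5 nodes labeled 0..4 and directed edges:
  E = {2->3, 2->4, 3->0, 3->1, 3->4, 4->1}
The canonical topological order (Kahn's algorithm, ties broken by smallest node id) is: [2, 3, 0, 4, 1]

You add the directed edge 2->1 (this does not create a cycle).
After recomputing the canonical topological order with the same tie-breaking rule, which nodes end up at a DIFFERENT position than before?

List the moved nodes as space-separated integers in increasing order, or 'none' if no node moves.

Old toposort: [2, 3, 0, 4, 1]
Added edge 2->1
Recompute Kahn (smallest-id tiebreak):
  initial in-degrees: [1, 3, 0, 1, 2]
  ready (indeg=0): [2]
  pop 2: indeg[1]->2; indeg[3]->0; indeg[4]->1 | ready=[3] | order so far=[2]
  pop 3: indeg[0]->0; indeg[1]->1; indeg[4]->0 | ready=[0, 4] | order so far=[2, 3]
  pop 0: no out-edges | ready=[4] | order so far=[2, 3, 0]
  pop 4: indeg[1]->0 | ready=[1] | order so far=[2, 3, 0, 4]
  pop 1: no out-edges | ready=[] | order so far=[2, 3, 0, 4, 1]
New canonical toposort: [2, 3, 0, 4, 1]
Compare positions:
  Node 0: index 2 -> 2 (same)
  Node 1: index 4 -> 4 (same)
  Node 2: index 0 -> 0 (same)
  Node 3: index 1 -> 1 (same)
  Node 4: index 3 -> 3 (same)
Nodes that changed position: none

Answer: none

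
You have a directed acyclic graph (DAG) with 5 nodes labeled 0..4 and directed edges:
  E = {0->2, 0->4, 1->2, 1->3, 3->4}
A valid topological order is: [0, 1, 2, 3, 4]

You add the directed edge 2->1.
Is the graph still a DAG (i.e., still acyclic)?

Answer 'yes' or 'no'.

Answer: no

Derivation:
Given toposort: [0, 1, 2, 3, 4]
Position of 2: index 2; position of 1: index 1
New edge 2->1: backward (u after v in old order)
Backward edge: old toposort is now invalid. Check if this creates a cycle.
Does 1 already reach 2? Reachable from 1: [1, 2, 3, 4]. YES -> cycle!
Still a DAG? no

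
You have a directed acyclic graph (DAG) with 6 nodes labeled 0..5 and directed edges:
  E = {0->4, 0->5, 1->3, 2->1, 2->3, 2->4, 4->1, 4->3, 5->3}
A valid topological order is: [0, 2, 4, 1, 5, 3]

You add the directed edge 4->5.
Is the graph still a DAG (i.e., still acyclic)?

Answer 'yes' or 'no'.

Answer: yes

Derivation:
Given toposort: [0, 2, 4, 1, 5, 3]
Position of 4: index 2; position of 5: index 4
New edge 4->5: forward
Forward edge: respects the existing order. Still a DAG, same toposort still valid.
Still a DAG? yes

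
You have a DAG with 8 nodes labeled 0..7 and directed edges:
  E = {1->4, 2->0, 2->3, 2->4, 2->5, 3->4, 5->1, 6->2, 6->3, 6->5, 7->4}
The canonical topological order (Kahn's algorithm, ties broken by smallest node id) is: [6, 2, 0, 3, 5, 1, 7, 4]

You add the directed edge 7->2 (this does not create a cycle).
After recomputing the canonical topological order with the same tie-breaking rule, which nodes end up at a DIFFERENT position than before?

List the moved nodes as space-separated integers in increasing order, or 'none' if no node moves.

Old toposort: [6, 2, 0, 3, 5, 1, 7, 4]
Added edge 7->2
Recompute Kahn (smallest-id tiebreak):
  initial in-degrees: [1, 1, 2, 2, 4, 2, 0, 0]
  ready (indeg=0): [6, 7]
  pop 6: indeg[2]->1; indeg[3]->1; indeg[5]->1 | ready=[7] | order so far=[6]
  pop 7: indeg[2]->0; indeg[4]->3 | ready=[2] | order so far=[6, 7]
  pop 2: indeg[0]->0; indeg[3]->0; indeg[4]->2; indeg[5]->0 | ready=[0, 3, 5] | order so far=[6, 7, 2]
  pop 0: no out-edges | ready=[3, 5] | order so far=[6, 7, 2, 0]
  pop 3: indeg[4]->1 | ready=[5] | order so far=[6, 7, 2, 0, 3]
  pop 5: indeg[1]->0 | ready=[1] | order so far=[6, 7, 2, 0, 3, 5]
  pop 1: indeg[4]->0 | ready=[4] | order so far=[6, 7, 2, 0, 3, 5, 1]
  pop 4: no out-edges | ready=[] | order so far=[6, 7, 2, 0, 3, 5, 1, 4]
New canonical toposort: [6, 7, 2, 0, 3, 5, 1, 4]
Compare positions:
  Node 0: index 2 -> 3 (moved)
  Node 1: index 5 -> 6 (moved)
  Node 2: index 1 -> 2 (moved)
  Node 3: index 3 -> 4 (moved)
  Node 4: index 7 -> 7 (same)
  Node 5: index 4 -> 5 (moved)
  Node 6: index 0 -> 0 (same)
  Node 7: index 6 -> 1 (moved)
Nodes that changed position: 0 1 2 3 5 7

Answer: 0 1 2 3 5 7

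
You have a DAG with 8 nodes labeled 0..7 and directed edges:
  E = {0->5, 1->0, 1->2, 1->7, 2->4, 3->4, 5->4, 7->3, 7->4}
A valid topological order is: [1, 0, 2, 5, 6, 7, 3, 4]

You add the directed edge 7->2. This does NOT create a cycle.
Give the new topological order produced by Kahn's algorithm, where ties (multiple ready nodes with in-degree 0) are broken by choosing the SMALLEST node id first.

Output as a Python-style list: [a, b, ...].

Old toposort: [1, 0, 2, 5, 6, 7, 3, 4]
Added edge: 7->2
Position of 7 (5) > position of 2 (2). Must reorder: 7 must now come before 2.
Run Kahn's algorithm (break ties by smallest node id):
  initial in-degrees: [1, 0, 2, 1, 4, 1, 0, 1]
  ready (indeg=0): [1, 6]
  pop 1: indeg[0]->0; indeg[2]->1; indeg[7]->0 | ready=[0, 6, 7] | order so far=[1]
  pop 0: indeg[5]->0 | ready=[5, 6, 7] | order so far=[1, 0]
  pop 5: indeg[4]->3 | ready=[6, 7] | order so far=[1, 0, 5]
  pop 6: no out-edges | ready=[7] | order so far=[1, 0, 5, 6]
  pop 7: indeg[2]->0; indeg[3]->0; indeg[4]->2 | ready=[2, 3] | order so far=[1, 0, 5, 6, 7]
  pop 2: indeg[4]->1 | ready=[3] | order so far=[1, 0, 5, 6, 7, 2]
  pop 3: indeg[4]->0 | ready=[4] | order so far=[1, 0, 5, 6, 7, 2, 3]
  pop 4: no out-edges | ready=[] | order so far=[1, 0, 5, 6, 7, 2, 3, 4]
  Result: [1, 0, 5, 6, 7, 2, 3, 4]

Answer: [1, 0, 5, 6, 7, 2, 3, 4]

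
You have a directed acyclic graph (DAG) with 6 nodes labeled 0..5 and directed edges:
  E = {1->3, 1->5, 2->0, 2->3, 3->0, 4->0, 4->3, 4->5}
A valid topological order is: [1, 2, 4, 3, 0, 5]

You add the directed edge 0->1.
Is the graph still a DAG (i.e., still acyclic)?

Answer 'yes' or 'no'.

Answer: no

Derivation:
Given toposort: [1, 2, 4, 3, 0, 5]
Position of 0: index 4; position of 1: index 0
New edge 0->1: backward (u after v in old order)
Backward edge: old toposort is now invalid. Check if this creates a cycle.
Does 1 already reach 0? Reachable from 1: [0, 1, 3, 5]. YES -> cycle!
Still a DAG? no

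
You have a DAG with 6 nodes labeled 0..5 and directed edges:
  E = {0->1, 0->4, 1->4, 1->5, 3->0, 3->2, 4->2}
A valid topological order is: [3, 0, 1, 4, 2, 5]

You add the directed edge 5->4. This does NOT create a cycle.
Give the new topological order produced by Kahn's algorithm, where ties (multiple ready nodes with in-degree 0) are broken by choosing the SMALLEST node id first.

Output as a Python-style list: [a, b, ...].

Answer: [3, 0, 1, 5, 4, 2]

Derivation:
Old toposort: [3, 0, 1, 4, 2, 5]
Added edge: 5->4
Position of 5 (5) > position of 4 (3). Must reorder: 5 must now come before 4.
Run Kahn's algorithm (break ties by smallest node id):
  initial in-degrees: [1, 1, 2, 0, 3, 1]
  ready (indeg=0): [3]
  pop 3: indeg[0]->0; indeg[2]->1 | ready=[0] | order so far=[3]
  pop 0: indeg[1]->0; indeg[4]->2 | ready=[1] | order so far=[3, 0]
  pop 1: indeg[4]->1; indeg[5]->0 | ready=[5] | order so far=[3, 0, 1]
  pop 5: indeg[4]->0 | ready=[4] | order so far=[3, 0, 1, 5]
  pop 4: indeg[2]->0 | ready=[2] | order so far=[3, 0, 1, 5, 4]
  pop 2: no out-edges | ready=[] | order so far=[3, 0, 1, 5, 4, 2]
  Result: [3, 0, 1, 5, 4, 2]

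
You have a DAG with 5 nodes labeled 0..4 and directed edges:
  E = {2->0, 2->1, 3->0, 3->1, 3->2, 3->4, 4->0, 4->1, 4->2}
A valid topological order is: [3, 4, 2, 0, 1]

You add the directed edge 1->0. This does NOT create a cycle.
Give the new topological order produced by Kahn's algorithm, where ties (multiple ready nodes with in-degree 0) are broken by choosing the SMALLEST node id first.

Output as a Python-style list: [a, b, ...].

Answer: [3, 4, 2, 1, 0]

Derivation:
Old toposort: [3, 4, 2, 0, 1]
Added edge: 1->0
Position of 1 (4) > position of 0 (3). Must reorder: 1 must now come before 0.
Run Kahn's algorithm (break ties by smallest node id):
  initial in-degrees: [4, 3, 2, 0, 1]
  ready (indeg=0): [3]
  pop 3: indeg[0]->3; indeg[1]->2; indeg[2]->1; indeg[4]->0 | ready=[4] | order so far=[3]
  pop 4: indeg[0]->2; indeg[1]->1; indeg[2]->0 | ready=[2] | order so far=[3, 4]
  pop 2: indeg[0]->1; indeg[1]->0 | ready=[1] | order so far=[3, 4, 2]
  pop 1: indeg[0]->0 | ready=[0] | order so far=[3, 4, 2, 1]
  pop 0: no out-edges | ready=[] | order so far=[3, 4, 2, 1, 0]
  Result: [3, 4, 2, 1, 0]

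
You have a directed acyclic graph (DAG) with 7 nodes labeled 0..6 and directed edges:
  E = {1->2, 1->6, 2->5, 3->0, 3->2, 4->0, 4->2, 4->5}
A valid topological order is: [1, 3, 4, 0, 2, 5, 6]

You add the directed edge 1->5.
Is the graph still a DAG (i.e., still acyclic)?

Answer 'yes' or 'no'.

Answer: yes

Derivation:
Given toposort: [1, 3, 4, 0, 2, 5, 6]
Position of 1: index 0; position of 5: index 5
New edge 1->5: forward
Forward edge: respects the existing order. Still a DAG, same toposort still valid.
Still a DAG? yes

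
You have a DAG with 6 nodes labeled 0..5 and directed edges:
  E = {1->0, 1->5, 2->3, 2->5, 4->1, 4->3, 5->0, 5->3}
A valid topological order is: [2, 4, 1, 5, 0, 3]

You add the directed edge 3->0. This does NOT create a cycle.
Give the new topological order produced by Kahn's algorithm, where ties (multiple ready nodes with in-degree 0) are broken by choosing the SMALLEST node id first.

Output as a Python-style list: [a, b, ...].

Answer: [2, 4, 1, 5, 3, 0]

Derivation:
Old toposort: [2, 4, 1, 5, 0, 3]
Added edge: 3->0
Position of 3 (5) > position of 0 (4). Must reorder: 3 must now come before 0.
Run Kahn's algorithm (break ties by smallest node id):
  initial in-degrees: [3, 1, 0, 3, 0, 2]
  ready (indeg=0): [2, 4]
  pop 2: indeg[3]->2; indeg[5]->1 | ready=[4] | order so far=[2]
  pop 4: indeg[1]->0; indeg[3]->1 | ready=[1] | order so far=[2, 4]
  pop 1: indeg[0]->2; indeg[5]->0 | ready=[5] | order so far=[2, 4, 1]
  pop 5: indeg[0]->1; indeg[3]->0 | ready=[3] | order so far=[2, 4, 1, 5]
  pop 3: indeg[0]->0 | ready=[0] | order so far=[2, 4, 1, 5, 3]
  pop 0: no out-edges | ready=[] | order so far=[2, 4, 1, 5, 3, 0]
  Result: [2, 4, 1, 5, 3, 0]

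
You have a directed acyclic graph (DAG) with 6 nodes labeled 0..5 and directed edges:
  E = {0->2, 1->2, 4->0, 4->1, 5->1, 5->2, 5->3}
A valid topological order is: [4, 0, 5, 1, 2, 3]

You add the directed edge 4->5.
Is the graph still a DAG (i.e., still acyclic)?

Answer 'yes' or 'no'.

Answer: yes

Derivation:
Given toposort: [4, 0, 5, 1, 2, 3]
Position of 4: index 0; position of 5: index 2
New edge 4->5: forward
Forward edge: respects the existing order. Still a DAG, same toposort still valid.
Still a DAG? yes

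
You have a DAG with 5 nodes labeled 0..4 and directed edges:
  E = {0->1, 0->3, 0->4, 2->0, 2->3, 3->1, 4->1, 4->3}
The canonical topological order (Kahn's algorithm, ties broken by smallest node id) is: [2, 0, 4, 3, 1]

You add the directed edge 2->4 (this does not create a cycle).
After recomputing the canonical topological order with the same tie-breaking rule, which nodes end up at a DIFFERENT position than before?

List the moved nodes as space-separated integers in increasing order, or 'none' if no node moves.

Answer: none

Derivation:
Old toposort: [2, 0, 4, 3, 1]
Added edge 2->4
Recompute Kahn (smallest-id tiebreak):
  initial in-degrees: [1, 3, 0, 3, 2]
  ready (indeg=0): [2]
  pop 2: indeg[0]->0; indeg[3]->2; indeg[4]->1 | ready=[0] | order so far=[2]
  pop 0: indeg[1]->2; indeg[3]->1; indeg[4]->0 | ready=[4] | order so far=[2, 0]
  pop 4: indeg[1]->1; indeg[3]->0 | ready=[3] | order so far=[2, 0, 4]
  pop 3: indeg[1]->0 | ready=[1] | order so far=[2, 0, 4, 3]
  pop 1: no out-edges | ready=[] | order so far=[2, 0, 4, 3, 1]
New canonical toposort: [2, 0, 4, 3, 1]
Compare positions:
  Node 0: index 1 -> 1 (same)
  Node 1: index 4 -> 4 (same)
  Node 2: index 0 -> 0 (same)
  Node 3: index 3 -> 3 (same)
  Node 4: index 2 -> 2 (same)
Nodes that changed position: none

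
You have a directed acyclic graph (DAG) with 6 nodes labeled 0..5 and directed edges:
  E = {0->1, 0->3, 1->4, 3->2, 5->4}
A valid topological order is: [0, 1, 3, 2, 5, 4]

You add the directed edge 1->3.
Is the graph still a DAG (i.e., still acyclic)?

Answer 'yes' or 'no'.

Answer: yes

Derivation:
Given toposort: [0, 1, 3, 2, 5, 4]
Position of 1: index 1; position of 3: index 2
New edge 1->3: forward
Forward edge: respects the existing order. Still a DAG, same toposort still valid.
Still a DAG? yes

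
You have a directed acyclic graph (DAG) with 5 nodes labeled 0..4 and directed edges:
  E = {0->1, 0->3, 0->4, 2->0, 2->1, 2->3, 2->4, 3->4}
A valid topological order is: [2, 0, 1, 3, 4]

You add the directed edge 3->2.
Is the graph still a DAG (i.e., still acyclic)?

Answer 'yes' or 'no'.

Answer: no

Derivation:
Given toposort: [2, 0, 1, 3, 4]
Position of 3: index 3; position of 2: index 0
New edge 3->2: backward (u after v in old order)
Backward edge: old toposort is now invalid. Check if this creates a cycle.
Does 2 already reach 3? Reachable from 2: [0, 1, 2, 3, 4]. YES -> cycle!
Still a DAG? no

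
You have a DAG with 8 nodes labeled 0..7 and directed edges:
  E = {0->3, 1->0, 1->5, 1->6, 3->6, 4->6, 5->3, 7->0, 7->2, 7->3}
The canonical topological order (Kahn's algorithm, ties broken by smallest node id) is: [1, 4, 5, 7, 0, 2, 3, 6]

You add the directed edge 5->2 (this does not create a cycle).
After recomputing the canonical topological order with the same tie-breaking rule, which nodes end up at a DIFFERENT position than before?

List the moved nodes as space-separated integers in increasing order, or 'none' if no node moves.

Old toposort: [1, 4, 5, 7, 0, 2, 3, 6]
Added edge 5->2
Recompute Kahn (smallest-id tiebreak):
  initial in-degrees: [2, 0, 2, 3, 0, 1, 3, 0]
  ready (indeg=0): [1, 4, 7]
  pop 1: indeg[0]->1; indeg[5]->0; indeg[6]->2 | ready=[4, 5, 7] | order so far=[1]
  pop 4: indeg[6]->1 | ready=[5, 7] | order so far=[1, 4]
  pop 5: indeg[2]->1; indeg[3]->2 | ready=[7] | order so far=[1, 4, 5]
  pop 7: indeg[0]->0; indeg[2]->0; indeg[3]->1 | ready=[0, 2] | order so far=[1, 4, 5, 7]
  pop 0: indeg[3]->0 | ready=[2, 3] | order so far=[1, 4, 5, 7, 0]
  pop 2: no out-edges | ready=[3] | order so far=[1, 4, 5, 7, 0, 2]
  pop 3: indeg[6]->0 | ready=[6] | order so far=[1, 4, 5, 7, 0, 2, 3]
  pop 6: no out-edges | ready=[] | order so far=[1, 4, 5, 7, 0, 2, 3, 6]
New canonical toposort: [1, 4, 5, 7, 0, 2, 3, 6]
Compare positions:
  Node 0: index 4 -> 4 (same)
  Node 1: index 0 -> 0 (same)
  Node 2: index 5 -> 5 (same)
  Node 3: index 6 -> 6 (same)
  Node 4: index 1 -> 1 (same)
  Node 5: index 2 -> 2 (same)
  Node 6: index 7 -> 7 (same)
  Node 7: index 3 -> 3 (same)
Nodes that changed position: none

Answer: none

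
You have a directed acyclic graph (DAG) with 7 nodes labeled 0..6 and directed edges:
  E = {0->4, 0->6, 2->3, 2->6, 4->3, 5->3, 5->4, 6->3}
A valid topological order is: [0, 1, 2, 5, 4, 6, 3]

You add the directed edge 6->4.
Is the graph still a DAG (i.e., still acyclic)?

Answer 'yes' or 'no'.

Answer: yes

Derivation:
Given toposort: [0, 1, 2, 5, 4, 6, 3]
Position of 6: index 5; position of 4: index 4
New edge 6->4: backward (u after v in old order)
Backward edge: old toposort is now invalid. Check if this creates a cycle.
Does 4 already reach 6? Reachable from 4: [3, 4]. NO -> still a DAG (reorder needed).
Still a DAG? yes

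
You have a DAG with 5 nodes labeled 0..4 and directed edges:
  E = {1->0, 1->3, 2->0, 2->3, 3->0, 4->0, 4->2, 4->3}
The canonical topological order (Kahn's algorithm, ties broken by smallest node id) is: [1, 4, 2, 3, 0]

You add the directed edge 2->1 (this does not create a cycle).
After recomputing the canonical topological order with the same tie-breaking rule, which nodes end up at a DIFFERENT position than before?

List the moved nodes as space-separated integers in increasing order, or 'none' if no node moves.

Old toposort: [1, 4, 2, 3, 0]
Added edge 2->1
Recompute Kahn (smallest-id tiebreak):
  initial in-degrees: [4, 1, 1, 3, 0]
  ready (indeg=0): [4]
  pop 4: indeg[0]->3; indeg[2]->0; indeg[3]->2 | ready=[2] | order so far=[4]
  pop 2: indeg[0]->2; indeg[1]->0; indeg[3]->1 | ready=[1] | order so far=[4, 2]
  pop 1: indeg[0]->1; indeg[3]->0 | ready=[3] | order so far=[4, 2, 1]
  pop 3: indeg[0]->0 | ready=[0] | order so far=[4, 2, 1, 3]
  pop 0: no out-edges | ready=[] | order so far=[4, 2, 1, 3, 0]
New canonical toposort: [4, 2, 1, 3, 0]
Compare positions:
  Node 0: index 4 -> 4 (same)
  Node 1: index 0 -> 2 (moved)
  Node 2: index 2 -> 1 (moved)
  Node 3: index 3 -> 3 (same)
  Node 4: index 1 -> 0 (moved)
Nodes that changed position: 1 2 4

Answer: 1 2 4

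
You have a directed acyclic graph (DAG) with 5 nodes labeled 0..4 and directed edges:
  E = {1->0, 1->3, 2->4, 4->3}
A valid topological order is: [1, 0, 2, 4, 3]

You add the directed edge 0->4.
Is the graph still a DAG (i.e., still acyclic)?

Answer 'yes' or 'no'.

Answer: yes

Derivation:
Given toposort: [1, 0, 2, 4, 3]
Position of 0: index 1; position of 4: index 3
New edge 0->4: forward
Forward edge: respects the existing order. Still a DAG, same toposort still valid.
Still a DAG? yes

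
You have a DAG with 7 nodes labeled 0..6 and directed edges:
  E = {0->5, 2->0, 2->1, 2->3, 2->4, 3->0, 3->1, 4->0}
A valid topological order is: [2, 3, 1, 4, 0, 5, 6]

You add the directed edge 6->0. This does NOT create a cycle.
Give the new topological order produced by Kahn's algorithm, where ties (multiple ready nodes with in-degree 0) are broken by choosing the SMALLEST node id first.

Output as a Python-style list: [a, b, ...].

Answer: [2, 3, 1, 4, 6, 0, 5]

Derivation:
Old toposort: [2, 3, 1, 4, 0, 5, 6]
Added edge: 6->0
Position of 6 (6) > position of 0 (4). Must reorder: 6 must now come before 0.
Run Kahn's algorithm (break ties by smallest node id):
  initial in-degrees: [4, 2, 0, 1, 1, 1, 0]
  ready (indeg=0): [2, 6]
  pop 2: indeg[0]->3; indeg[1]->1; indeg[3]->0; indeg[4]->0 | ready=[3, 4, 6] | order so far=[2]
  pop 3: indeg[0]->2; indeg[1]->0 | ready=[1, 4, 6] | order so far=[2, 3]
  pop 1: no out-edges | ready=[4, 6] | order so far=[2, 3, 1]
  pop 4: indeg[0]->1 | ready=[6] | order so far=[2, 3, 1, 4]
  pop 6: indeg[0]->0 | ready=[0] | order so far=[2, 3, 1, 4, 6]
  pop 0: indeg[5]->0 | ready=[5] | order so far=[2, 3, 1, 4, 6, 0]
  pop 5: no out-edges | ready=[] | order so far=[2, 3, 1, 4, 6, 0, 5]
  Result: [2, 3, 1, 4, 6, 0, 5]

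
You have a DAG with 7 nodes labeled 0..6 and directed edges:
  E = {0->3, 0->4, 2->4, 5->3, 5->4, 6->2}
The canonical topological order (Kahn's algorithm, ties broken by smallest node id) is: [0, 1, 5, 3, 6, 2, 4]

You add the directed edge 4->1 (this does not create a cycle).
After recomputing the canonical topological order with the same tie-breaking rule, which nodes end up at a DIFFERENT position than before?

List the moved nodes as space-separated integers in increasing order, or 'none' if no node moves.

Old toposort: [0, 1, 5, 3, 6, 2, 4]
Added edge 4->1
Recompute Kahn (smallest-id tiebreak):
  initial in-degrees: [0, 1, 1, 2, 3, 0, 0]
  ready (indeg=0): [0, 5, 6]
  pop 0: indeg[3]->1; indeg[4]->2 | ready=[5, 6] | order so far=[0]
  pop 5: indeg[3]->0; indeg[4]->1 | ready=[3, 6] | order so far=[0, 5]
  pop 3: no out-edges | ready=[6] | order so far=[0, 5, 3]
  pop 6: indeg[2]->0 | ready=[2] | order so far=[0, 5, 3, 6]
  pop 2: indeg[4]->0 | ready=[4] | order so far=[0, 5, 3, 6, 2]
  pop 4: indeg[1]->0 | ready=[1] | order so far=[0, 5, 3, 6, 2, 4]
  pop 1: no out-edges | ready=[] | order so far=[0, 5, 3, 6, 2, 4, 1]
New canonical toposort: [0, 5, 3, 6, 2, 4, 1]
Compare positions:
  Node 0: index 0 -> 0 (same)
  Node 1: index 1 -> 6 (moved)
  Node 2: index 5 -> 4 (moved)
  Node 3: index 3 -> 2 (moved)
  Node 4: index 6 -> 5 (moved)
  Node 5: index 2 -> 1 (moved)
  Node 6: index 4 -> 3 (moved)
Nodes that changed position: 1 2 3 4 5 6

Answer: 1 2 3 4 5 6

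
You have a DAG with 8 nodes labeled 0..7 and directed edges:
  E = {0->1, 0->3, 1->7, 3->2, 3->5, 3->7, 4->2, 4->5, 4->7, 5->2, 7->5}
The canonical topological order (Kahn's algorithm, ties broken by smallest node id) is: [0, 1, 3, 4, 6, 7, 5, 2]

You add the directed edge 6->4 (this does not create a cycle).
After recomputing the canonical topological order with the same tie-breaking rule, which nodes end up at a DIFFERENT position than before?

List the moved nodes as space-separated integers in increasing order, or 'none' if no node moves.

Old toposort: [0, 1, 3, 4, 6, 7, 5, 2]
Added edge 6->4
Recompute Kahn (smallest-id tiebreak):
  initial in-degrees: [0, 1, 3, 1, 1, 3, 0, 3]
  ready (indeg=0): [0, 6]
  pop 0: indeg[1]->0; indeg[3]->0 | ready=[1, 3, 6] | order so far=[0]
  pop 1: indeg[7]->2 | ready=[3, 6] | order so far=[0, 1]
  pop 3: indeg[2]->2; indeg[5]->2; indeg[7]->1 | ready=[6] | order so far=[0, 1, 3]
  pop 6: indeg[4]->0 | ready=[4] | order so far=[0, 1, 3, 6]
  pop 4: indeg[2]->1; indeg[5]->1; indeg[7]->0 | ready=[7] | order so far=[0, 1, 3, 6, 4]
  pop 7: indeg[5]->0 | ready=[5] | order so far=[0, 1, 3, 6, 4, 7]
  pop 5: indeg[2]->0 | ready=[2] | order so far=[0, 1, 3, 6, 4, 7, 5]
  pop 2: no out-edges | ready=[] | order so far=[0, 1, 3, 6, 4, 7, 5, 2]
New canonical toposort: [0, 1, 3, 6, 4, 7, 5, 2]
Compare positions:
  Node 0: index 0 -> 0 (same)
  Node 1: index 1 -> 1 (same)
  Node 2: index 7 -> 7 (same)
  Node 3: index 2 -> 2 (same)
  Node 4: index 3 -> 4 (moved)
  Node 5: index 6 -> 6 (same)
  Node 6: index 4 -> 3 (moved)
  Node 7: index 5 -> 5 (same)
Nodes that changed position: 4 6

Answer: 4 6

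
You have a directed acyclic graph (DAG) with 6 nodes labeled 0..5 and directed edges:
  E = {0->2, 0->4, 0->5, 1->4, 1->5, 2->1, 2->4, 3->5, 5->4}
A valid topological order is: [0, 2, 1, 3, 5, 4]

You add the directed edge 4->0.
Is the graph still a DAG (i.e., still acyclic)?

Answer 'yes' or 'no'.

Given toposort: [0, 2, 1, 3, 5, 4]
Position of 4: index 5; position of 0: index 0
New edge 4->0: backward (u after v in old order)
Backward edge: old toposort is now invalid. Check if this creates a cycle.
Does 0 already reach 4? Reachable from 0: [0, 1, 2, 4, 5]. YES -> cycle!
Still a DAG? no

Answer: no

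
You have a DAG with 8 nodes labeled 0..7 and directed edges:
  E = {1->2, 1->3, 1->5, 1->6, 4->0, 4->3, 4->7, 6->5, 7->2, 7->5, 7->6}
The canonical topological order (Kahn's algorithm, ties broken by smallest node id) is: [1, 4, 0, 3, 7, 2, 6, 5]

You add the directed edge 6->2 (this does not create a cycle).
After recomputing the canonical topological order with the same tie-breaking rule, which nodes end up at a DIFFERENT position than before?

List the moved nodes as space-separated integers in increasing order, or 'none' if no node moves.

Old toposort: [1, 4, 0, 3, 7, 2, 6, 5]
Added edge 6->2
Recompute Kahn (smallest-id tiebreak):
  initial in-degrees: [1, 0, 3, 2, 0, 3, 2, 1]
  ready (indeg=0): [1, 4]
  pop 1: indeg[2]->2; indeg[3]->1; indeg[5]->2; indeg[6]->1 | ready=[4] | order so far=[1]
  pop 4: indeg[0]->0; indeg[3]->0; indeg[7]->0 | ready=[0, 3, 7] | order so far=[1, 4]
  pop 0: no out-edges | ready=[3, 7] | order so far=[1, 4, 0]
  pop 3: no out-edges | ready=[7] | order so far=[1, 4, 0, 3]
  pop 7: indeg[2]->1; indeg[5]->1; indeg[6]->0 | ready=[6] | order so far=[1, 4, 0, 3, 7]
  pop 6: indeg[2]->0; indeg[5]->0 | ready=[2, 5] | order so far=[1, 4, 0, 3, 7, 6]
  pop 2: no out-edges | ready=[5] | order so far=[1, 4, 0, 3, 7, 6, 2]
  pop 5: no out-edges | ready=[] | order so far=[1, 4, 0, 3, 7, 6, 2, 5]
New canonical toposort: [1, 4, 0, 3, 7, 6, 2, 5]
Compare positions:
  Node 0: index 2 -> 2 (same)
  Node 1: index 0 -> 0 (same)
  Node 2: index 5 -> 6 (moved)
  Node 3: index 3 -> 3 (same)
  Node 4: index 1 -> 1 (same)
  Node 5: index 7 -> 7 (same)
  Node 6: index 6 -> 5 (moved)
  Node 7: index 4 -> 4 (same)
Nodes that changed position: 2 6

Answer: 2 6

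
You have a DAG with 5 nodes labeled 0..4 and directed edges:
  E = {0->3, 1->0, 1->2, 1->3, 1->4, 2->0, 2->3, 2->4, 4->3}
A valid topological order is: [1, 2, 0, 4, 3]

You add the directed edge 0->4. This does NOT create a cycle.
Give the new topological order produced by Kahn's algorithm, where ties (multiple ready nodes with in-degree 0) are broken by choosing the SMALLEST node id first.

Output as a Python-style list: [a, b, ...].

Old toposort: [1, 2, 0, 4, 3]
Added edge: 0->4
Position of 0 (2) < position of 4 (3). Old order still valid.
Run Kahn's algorithm (break ties by smallest node id):
  initial in-degrees: [2, 0, 1, 4, 3]
  ready (indeg=0): [1]
  pop 1: indeg[0]->1; indeg[2]->0; indeg[3]->3; indeg[4]->2 | ready=[2] | order so far=[1]
  pop 2: indeg[0]->0; indeg[3]->2; indeg[4]->1 | ready=[0] | order so far=[1, 2]
  pop 0: indeg[3]->1; indeg[4]->0 | ready=[4] | order so far=[1, 2, 0]
  pop 4: indeg[3]->0 | ready=[3] | order so far=[1, 2, 0, 4]
  pop 3: no out-edges | ready=[] | order so far=[1, 2, 0, 4, 3]
  Result: [1, 2, 0, 4, 3]

Answer: [1, 2, 0, 4, 3]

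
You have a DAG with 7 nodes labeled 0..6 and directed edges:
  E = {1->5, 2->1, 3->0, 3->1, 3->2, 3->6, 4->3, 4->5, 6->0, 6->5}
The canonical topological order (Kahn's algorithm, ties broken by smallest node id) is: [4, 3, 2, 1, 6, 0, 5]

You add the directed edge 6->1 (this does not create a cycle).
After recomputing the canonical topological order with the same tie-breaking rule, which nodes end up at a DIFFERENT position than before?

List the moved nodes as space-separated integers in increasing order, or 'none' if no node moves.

Old toposort: [4, 3, 2, 1, 6, 0, 5]
Added edge 6->1
Recompute Kahn (smallest-id tiebreak):
  initial in-degrees: [2, 3, 1, 1, 0, 3, 1]
  ready (indeg=0): [4]
  pop 4: indeg[3]->0; indeg[5]->2 | ready=[3] | order so far=[4]
  pop 3: indeg[0]->1; indeg[1]->2; indeg[2]->0; indeg[6]->0 | ready=[2, 6] | order so far=[4, 3]
  pop 2: indeg[1]->1 | ready=[6] | order so far=[4, 3, 2]
  pop 6: indeg[0]->0; indeg[1]->0; indeg[5]->1 | ready=[0, 1] | order so far=[4, 3, 2, 6]
  pop 0: no out-edges | ready=[1] | order so far=[4, 3, 2, 6, 0]
  pop 1: indeg[5]->0 | ready=[5] | order so far=[4, 3, 2, 6, 0, 1]
  pop 5: no out-edges | ready=[] | order so far=[4, 3, 2, 6, 0, 1, 5]
New canonical toposort: [4, 3, 2, 6, 0, 1, 5]
Compare positions:
  Node 0: index 5 -> 4 (moved)
  Node 1: index 3 -> 5 (moved)
  Node 2: index 2 -> 2 (same)
  Node 3: index 1 -> 1 (same)
  Node 4: index 0 -> 0 (same)
  Node 5: index 6 -> 6 (same)
  Node 6: index 4 -> 3 (moved)
Nodes that changed position: 0 1 6

Answer: 0 1 6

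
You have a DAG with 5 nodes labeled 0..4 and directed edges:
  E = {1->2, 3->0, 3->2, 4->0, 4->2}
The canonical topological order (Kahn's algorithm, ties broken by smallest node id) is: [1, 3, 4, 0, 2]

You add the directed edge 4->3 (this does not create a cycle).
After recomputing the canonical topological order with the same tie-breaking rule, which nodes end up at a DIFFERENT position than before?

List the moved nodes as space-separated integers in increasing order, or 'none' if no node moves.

Old toposort: [1, 3, 4, 0, 2]
Added edge 4->3
Recompute Kahn (smallest-id tiebreak):
  initial in-degrees: [2, 0, 3, 1, 0]
  ready (indeg=0): [1, 4]
  pop 1: indeg[2]->2 | ready=[4] | order so far=[1]
  pop 4: indeg[0]->1; indeg[2]->1; indeg[3]->0 | ready=[3] | order so far=[1, 4]
  pop 3: indeg[0]->0; indeg[2]->0 | ready=[0, 2] | order so far=[1, 4, 3]
  pop 0: no out-edges | ready=[2] | order so far=[1, 4, 3, 0]
  pop 2: no out-edges | ready=[] | order so far=[1, 4, 3, 0, 2]
New canonical toposort: [1, 4, 3, 0, 2]
Compare positions:
  Node 0: index 3 -> 3 (same)
  Node 1: index 0 -> 0 (same)
  Node 2: index 4 -> 4 (same)
  Node 3: index 1 -> 2 (moved)
  Node 4: index 2 -> 1 (moved)
Nodes that changed position: 3 4

Answer: 3 4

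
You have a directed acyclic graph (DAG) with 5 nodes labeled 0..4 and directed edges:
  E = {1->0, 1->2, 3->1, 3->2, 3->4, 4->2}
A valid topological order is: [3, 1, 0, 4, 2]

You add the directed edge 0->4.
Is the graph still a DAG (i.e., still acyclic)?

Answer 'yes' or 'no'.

Answer: yes

Derivation:
Given toposort: [3, 1, 0, 4, 2]
Position of 0: index 2; position of 4: index 3
New edge 0->4: forward
Forward edge: respects the existing order. Still a DAG, same toposort still valid.
Still a DAG? yes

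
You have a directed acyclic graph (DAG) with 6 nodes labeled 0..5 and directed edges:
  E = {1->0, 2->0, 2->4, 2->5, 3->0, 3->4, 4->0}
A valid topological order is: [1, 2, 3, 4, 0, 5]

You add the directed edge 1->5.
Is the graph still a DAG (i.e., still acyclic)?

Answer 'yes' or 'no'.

Answer: yes

Derivation:
Given toposort: [1, 2, 3, 4, 0, 5]
Position of 1: index 0; position of 5: index 5
New edge 1->5: forward
Forward edge: respects the existing order. Still a DAG, same toposort still valid.
Still a DAG? yes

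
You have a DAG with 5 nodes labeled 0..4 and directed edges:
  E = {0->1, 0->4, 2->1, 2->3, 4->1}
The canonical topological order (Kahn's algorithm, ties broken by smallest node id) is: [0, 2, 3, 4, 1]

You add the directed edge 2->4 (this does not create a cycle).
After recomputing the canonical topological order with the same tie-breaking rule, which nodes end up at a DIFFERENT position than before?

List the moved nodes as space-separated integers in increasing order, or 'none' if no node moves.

Old toposort: [0, 2, 3, 4, 1]
Added edge 2->4
Recompute Kahn (smallest-id tiebreak):
  initial in-degrees: [0, 3, 0, 1, 2]
  ready (indeg=0): [0, 2]
  pop 0: indeg[1]->2; indeg[4]->1 | ready=[2] | order so far=[0]
  pop 2: indeg[1]->1; indeg[3]->0; indeg[4]->0 | ready=[3, 4] | order so far=[0, 2]
  pop 3: no out-edges | ready=[4] | order so far=[0, 2, 3]
  pop 4: indeg[1]->0 | ready=[1] | order so far=[0, 2, 3, 4]
  pop 1: no out-edges | ready=[] | order so far=[0, 2, 3, 4, 1]
New canonical toposort: [0, 2, 3, 4, 1]
Compare positions:
  Node 0: index 0 -> 0 (same)
  Node 1: index 4 -> 4 (same)
  Node 2: index 1 -> 1 (same)
  Node 3: index 2 -> 2 (same)
  Node 4: index 3 -> 3 (same)
Nodes that changed position: none

Answer: none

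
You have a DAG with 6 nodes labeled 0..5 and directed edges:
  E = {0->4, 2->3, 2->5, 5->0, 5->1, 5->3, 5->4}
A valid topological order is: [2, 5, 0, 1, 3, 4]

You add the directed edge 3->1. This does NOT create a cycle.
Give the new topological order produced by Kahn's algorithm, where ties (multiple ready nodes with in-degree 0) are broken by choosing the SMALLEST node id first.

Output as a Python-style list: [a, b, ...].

Answer: [2, 5, 0, 3, 1, 4]

Derivation:
Old toposort: [2, 5, 0, 1, 3, 4]
Added edge: 3->1
Position of 3 (4) > position of 1 (3). Must reorder: 3 must now come before 1.
Run Kahn's algorithm (break ties by smallest node id):
  initial in-degrees: [1, 2, 0, 2, 2, 1]
  ready (indeg=0): [2]
  pop 2: indeg[3]->1; indeg[5]->0 | ready=[5] | order so far=[2]
  pop 5: indeg[0]->0; indeg[1]->1; indeg[3]->0; indeg[4]->1 | ready=[0, 3] | order so far=[2, 5]
  pop 0: indeg[4]->0 | ready=[3, 4] | order so far=[2, 5, 0]
  pop 3: indeg[1]->0 | ready=[1, 4] | order so far=[2, 5, 0, 3]
  pop 1: no out-edges | ready=[4] | order so far=[2, 5, 0, 3, 1]
  pop 4: no out-edges | ready=[] | order so far=[2, 5, 0, 3, 1, 4]
  Result: [2, 5, 0, 3, 1, 4]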